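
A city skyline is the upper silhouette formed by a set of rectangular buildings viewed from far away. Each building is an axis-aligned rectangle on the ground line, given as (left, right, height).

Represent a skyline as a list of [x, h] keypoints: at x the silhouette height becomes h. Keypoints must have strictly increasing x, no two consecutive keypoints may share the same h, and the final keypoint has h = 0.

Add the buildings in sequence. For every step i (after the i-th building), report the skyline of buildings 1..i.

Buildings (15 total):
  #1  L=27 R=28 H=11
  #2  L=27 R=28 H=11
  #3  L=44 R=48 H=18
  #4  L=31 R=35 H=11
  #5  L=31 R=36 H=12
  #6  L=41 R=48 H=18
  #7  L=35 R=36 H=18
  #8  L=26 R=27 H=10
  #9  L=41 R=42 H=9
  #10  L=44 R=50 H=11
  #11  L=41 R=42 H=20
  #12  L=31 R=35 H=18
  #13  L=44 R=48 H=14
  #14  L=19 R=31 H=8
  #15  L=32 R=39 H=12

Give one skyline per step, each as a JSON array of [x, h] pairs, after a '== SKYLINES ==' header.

== SKYLINES ==
[[27,11],[28,0]]
[[27,11],[28,0]]
[[27,11],[28,0],[44,18],[48,0]]
[[27,11],[28,0],[31,11],[35,0],[44,18],[48,0]]
[[27,11],[28,0],[31,12],[36,0],[44,18],[48,0]]
[[27,11],[28,0],[31,12],[36,0],[41,18],[48,0]]
[[27,11],[28,0],[31,12],[35,18],[36,0],[41,18],[48,0]]
[[26,10],[27,11],[28,0],[31,12],[35,18],[36,0],[41,18],[48,0]]
[[26,10],[27,11],[28,0],[31,12],[35,18],[36,0],[41,18],[48,0]]
[[26,10],[27,11],[28,0],[31,12],[35,18],[36,0],[41,18],[48,11],[50,0]]
[[26,10],[27,11],[28,0],[31,12],[35,18],[36,0],[41,20],[42,18],[48,11],[50,0]]
[[26,10],[27,11],[28,0],[31,18],[36,0],[41,20],[42,18],[48,11],[50,0]]
[[26,10],[27,11],[28,0],[31,18],[36,0],[41,20],[42,18],[48,11],[50,0]]
[[19,8],[26,10],[27,11],[28,8],[31,18],[36,0],[41,20],[42,18],[48,11],[50,0]]
[[19,8],[26,10],[27,11],[28,8],[31,18],[36,12],[39,0],[41,20],[42,18],[48,11],[50,0]]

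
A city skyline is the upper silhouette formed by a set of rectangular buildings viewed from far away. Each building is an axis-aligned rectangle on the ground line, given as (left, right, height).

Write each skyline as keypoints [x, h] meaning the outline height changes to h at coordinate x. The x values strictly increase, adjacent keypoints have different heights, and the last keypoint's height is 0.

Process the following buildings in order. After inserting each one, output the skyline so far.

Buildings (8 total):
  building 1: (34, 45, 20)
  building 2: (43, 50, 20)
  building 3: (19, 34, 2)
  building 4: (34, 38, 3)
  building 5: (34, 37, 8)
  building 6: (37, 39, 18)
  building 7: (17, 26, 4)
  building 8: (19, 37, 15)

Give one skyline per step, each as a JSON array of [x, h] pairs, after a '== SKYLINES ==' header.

== SKYLINES ==
[[34,20],[45,0]]
[[34,20],[50,0]]
[[19,2],[34,20],[50,0]]
[[19,2],[34,20],[50,0]]
[[19,2],[34,20],[50,0]]
[[19,2],[34,20],[50,0]]
[[17,4],[26,2],[34,20],[50,0]]
[[17,4],[19,15],[34,20],[50,0]]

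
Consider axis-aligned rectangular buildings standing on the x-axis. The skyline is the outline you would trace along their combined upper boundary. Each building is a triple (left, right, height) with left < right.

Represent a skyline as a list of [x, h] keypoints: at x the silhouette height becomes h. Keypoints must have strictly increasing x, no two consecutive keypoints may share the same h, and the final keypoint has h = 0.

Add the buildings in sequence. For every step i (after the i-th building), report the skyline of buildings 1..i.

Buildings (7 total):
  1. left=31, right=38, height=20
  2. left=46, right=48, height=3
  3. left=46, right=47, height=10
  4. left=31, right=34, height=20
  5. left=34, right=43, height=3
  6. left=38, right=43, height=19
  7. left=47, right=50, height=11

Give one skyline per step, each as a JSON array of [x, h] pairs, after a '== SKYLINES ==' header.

== SKYLINES ==
[[31,20],[38,0]]
[[31,20],[38,0],[46,3],[48,0]]
[[31,20],[38,0],[46,10],[47,3],[48,0]]
[[31,20],[38,0],[46,10],[47,3],[48,0]]
[[31,20],[38,3],[43,0],[46,10],[47,3],[48,0]]
[[31,20],[38,19],[43,0],[46,10],[47,3],[48,0]]
[[31,20],[38,19],[43,0],[46,10],[47,11],[50,0]]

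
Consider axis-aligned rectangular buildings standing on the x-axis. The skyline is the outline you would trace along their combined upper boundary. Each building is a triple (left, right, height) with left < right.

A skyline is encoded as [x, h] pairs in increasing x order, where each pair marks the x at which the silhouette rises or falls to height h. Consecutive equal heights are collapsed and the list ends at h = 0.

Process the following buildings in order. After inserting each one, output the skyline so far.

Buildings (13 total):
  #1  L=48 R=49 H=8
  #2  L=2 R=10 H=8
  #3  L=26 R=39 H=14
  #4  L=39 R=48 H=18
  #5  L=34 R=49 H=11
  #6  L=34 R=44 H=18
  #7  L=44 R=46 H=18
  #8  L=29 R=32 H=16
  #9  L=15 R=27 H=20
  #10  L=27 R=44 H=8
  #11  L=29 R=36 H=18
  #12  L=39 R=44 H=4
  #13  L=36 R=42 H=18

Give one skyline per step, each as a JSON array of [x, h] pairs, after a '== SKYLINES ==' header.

== SKYLINES ==
[[48,8],[49,0]]
[[2,8],[10,0],[48,8],[49,0]]
[[2,8],[10,0],[26,14],[39,0],[48,8],[49,0]]
[[2,8],[10,0],[26,14],[39,18],[48,8],[49,0]]
[[2,8],[10,0],[26,14],[39,18],[48,11],[49,0]]
[[2,8],[10,0],[26,14],[34,18],[48,11],[49,0]]
[[2,8],[10,0],[26,14],[34,18],[48,11],[49,0]]
[[2,8],[10,0],[26,14],[29,16],[32,14],[34,18],[48,11],[49,0]]
[[2,8],[10,0],[15,20],[27,14],[29,16],[32,14],[34,18],[48,11],[49,0]]
[[2,8],[10,0],[15,20],[27,14],[29,16],[32,14],[34,18],[48,11],[49,0]]
[[2,8],[10,0],[15,20],[27,14],[29,18],[48,11],[49,0]]
[[2,8],[10,0],[15,20],[27,14],[29,18],[48,11],[49,0]]
[[2,8],[10,0],[15,20],[27,14],[29,18],[48,11],[49,0]]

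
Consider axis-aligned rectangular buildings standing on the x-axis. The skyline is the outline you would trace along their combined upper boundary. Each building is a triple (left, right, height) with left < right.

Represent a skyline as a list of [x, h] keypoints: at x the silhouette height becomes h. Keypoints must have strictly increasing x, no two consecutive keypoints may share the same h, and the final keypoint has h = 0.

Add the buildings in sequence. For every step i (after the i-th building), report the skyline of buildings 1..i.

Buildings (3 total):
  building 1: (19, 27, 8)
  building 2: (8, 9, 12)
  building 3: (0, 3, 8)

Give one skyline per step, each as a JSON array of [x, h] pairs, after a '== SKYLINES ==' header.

== SKYLINES ==
[[19,8],[27,0]]
[[8,12],[9,0],[19,8],[27,0]]
[[0,8],[3,0],[8,12],[9,0],[19,8],[27,0]]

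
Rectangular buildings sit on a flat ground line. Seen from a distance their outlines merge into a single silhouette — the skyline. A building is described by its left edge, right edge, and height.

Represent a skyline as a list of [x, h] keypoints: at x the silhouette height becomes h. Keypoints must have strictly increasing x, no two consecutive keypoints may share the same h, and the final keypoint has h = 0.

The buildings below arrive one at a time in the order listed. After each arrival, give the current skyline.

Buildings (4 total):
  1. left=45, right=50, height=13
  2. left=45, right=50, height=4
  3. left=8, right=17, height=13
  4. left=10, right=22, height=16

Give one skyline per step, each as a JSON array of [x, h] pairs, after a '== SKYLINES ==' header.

== SKYLINES ==
[[45,13],[50,0]]
[[45,13],[50,0]]
[[8,13],[17,0],[45,13],[50,0]]
[[8,13],[10,16],[22,0],[45,13],[50,0]]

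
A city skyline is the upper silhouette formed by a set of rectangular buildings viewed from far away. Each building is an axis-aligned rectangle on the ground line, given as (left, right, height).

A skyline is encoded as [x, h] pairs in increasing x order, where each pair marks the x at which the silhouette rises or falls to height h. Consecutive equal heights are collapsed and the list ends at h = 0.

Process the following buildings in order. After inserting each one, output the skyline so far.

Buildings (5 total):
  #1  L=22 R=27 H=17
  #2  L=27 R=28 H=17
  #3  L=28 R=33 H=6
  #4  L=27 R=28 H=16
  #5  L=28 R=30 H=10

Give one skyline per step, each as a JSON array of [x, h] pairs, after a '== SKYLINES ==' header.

== SKYLINES ==
[[22,17],[27,0]]
[[22,17],[28,0]]
[[22,17],[28,6],[33,0]]
[[22,17],[28,6],[33,0]]
[[22,17],[28,10],[30,6],[33,0]]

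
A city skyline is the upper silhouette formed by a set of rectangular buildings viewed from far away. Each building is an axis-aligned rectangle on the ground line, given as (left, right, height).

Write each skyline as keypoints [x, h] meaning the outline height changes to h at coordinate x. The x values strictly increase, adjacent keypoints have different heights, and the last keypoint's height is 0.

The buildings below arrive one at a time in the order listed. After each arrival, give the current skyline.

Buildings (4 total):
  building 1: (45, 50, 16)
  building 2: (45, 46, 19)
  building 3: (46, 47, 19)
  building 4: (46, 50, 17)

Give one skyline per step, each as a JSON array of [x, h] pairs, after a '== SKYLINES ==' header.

== SKYLINES ==
[[45,16],[50,0]]
[[45,19],[46,16],[50,0]]
[[45,19],[47,16],[50,0]]
[[45,19],[47,17],[50,0]]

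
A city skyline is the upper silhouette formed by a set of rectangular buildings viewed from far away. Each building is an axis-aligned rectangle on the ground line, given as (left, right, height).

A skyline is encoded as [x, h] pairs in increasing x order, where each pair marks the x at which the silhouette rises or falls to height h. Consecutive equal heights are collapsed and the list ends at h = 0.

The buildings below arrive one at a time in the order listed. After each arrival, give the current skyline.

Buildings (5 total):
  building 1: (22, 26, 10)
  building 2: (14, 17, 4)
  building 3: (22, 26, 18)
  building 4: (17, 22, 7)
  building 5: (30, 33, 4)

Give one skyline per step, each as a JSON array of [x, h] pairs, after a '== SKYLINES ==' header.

== SKYLINES ==
[[22,10],[26,0]]
[[14,4],[17,0],[22,10],[26,0]]
[[14,4],[17,0],[22,18],[26,0]]
[[14,4],[17,7],[22,18],[26,0]]
[[14,4],[17,7],[22,18],[26,0],[30,4],[33,0]]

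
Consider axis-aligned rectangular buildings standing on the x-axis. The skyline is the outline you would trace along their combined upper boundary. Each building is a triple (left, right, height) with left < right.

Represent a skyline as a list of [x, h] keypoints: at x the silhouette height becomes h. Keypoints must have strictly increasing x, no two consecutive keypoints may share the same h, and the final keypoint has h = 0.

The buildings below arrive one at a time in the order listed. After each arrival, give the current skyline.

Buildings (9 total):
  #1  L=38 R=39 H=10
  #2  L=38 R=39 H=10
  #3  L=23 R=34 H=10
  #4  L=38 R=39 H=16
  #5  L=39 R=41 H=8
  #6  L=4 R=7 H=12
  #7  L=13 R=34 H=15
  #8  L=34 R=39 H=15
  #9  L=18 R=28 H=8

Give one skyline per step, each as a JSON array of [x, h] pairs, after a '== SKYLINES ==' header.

== SKYLINES ==
[[38,10],[39,0]]
[[38,10],[39,0]]
[[23,10],[34,0],[38,10],[39,0]]
[[23,10],[34,0],[38,16],[39,0]]
[[23,10],[34,0],[38,16],[39,8],[41,0]]
[[4,12],[7,0],[23,10],[34,0],[38,16],[39,8],[41,0]]
[[4,12],[7,0],[13,15],[34,0],[38,16],[39,8],[41,0]]
[[4,12],[7,0],[13,15],[38,16],[39,8],[41,0]]
[[4,12],[7,0],[13,15],[38,16],[39,8],[41,0]]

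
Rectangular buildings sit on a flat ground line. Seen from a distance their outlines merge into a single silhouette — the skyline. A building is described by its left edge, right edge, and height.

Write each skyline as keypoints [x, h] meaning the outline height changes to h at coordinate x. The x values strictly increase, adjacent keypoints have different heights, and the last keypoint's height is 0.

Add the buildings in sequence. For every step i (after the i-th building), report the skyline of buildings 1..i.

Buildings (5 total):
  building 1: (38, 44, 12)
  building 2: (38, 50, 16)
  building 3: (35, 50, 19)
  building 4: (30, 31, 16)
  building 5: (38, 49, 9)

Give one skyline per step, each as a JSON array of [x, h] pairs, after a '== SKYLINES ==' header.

== SKYLINES ==
[[38,12],[44,0]]
[[38,16],[50,0]]
[[35,19],[50,0]]
[[30,16],[31,0],[35,19],[50,0]]
[[30,16],[31,0],[35,19],[50,0]]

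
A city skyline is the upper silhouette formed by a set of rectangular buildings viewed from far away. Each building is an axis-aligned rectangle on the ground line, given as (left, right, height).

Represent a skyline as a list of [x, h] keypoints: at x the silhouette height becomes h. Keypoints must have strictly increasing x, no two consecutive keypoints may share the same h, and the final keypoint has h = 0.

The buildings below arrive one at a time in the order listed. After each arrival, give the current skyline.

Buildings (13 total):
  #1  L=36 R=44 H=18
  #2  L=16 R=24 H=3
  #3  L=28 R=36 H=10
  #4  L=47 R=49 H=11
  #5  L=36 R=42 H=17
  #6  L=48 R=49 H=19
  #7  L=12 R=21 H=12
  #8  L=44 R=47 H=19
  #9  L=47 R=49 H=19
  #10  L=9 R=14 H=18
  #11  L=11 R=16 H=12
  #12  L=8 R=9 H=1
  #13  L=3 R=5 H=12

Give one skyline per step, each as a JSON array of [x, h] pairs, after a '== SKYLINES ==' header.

== SKYLINES ==
[[36,18],[44,0]]
[[16,3],[24,0],[36,18],[44,0]]
[[16,3],[24,0],[28,10],[36,18],[44,0]]
[[16,3],[24,0],[28,10],[36,18],[44,0],[47,11],[49,0]]
[[16,3],[24,0],[28,10],[36,18],[44,0],[47,11],[49,0]]
[[16,3],[24,0],[28,10],[36,18],[44,0],[47,11],[48,19],[49,0]]
[[12,12],[21,3],[24,0],[28,10],[36,18],[44,0],[47,11],[48,19],[49,0]]
[[12,12],[21,3],[24,0],[28,10],[36,18],[44,19],[47,11],[48,19],[49,0]]
[[12,12],[21,3],[24,0],[28,10],[36,18],[44,19],[49,0]]
[[9,18],[14,12],[21,3],[24,0],[28,10],[36,18],[44,19],[49,0]]
[[9,18],[14,12],[21,3],[24,0],[28,10],[36,18],[44,19],[49,0]]
[[8,1],[9,18],[14,12],[21,3],[24,0],[28,10],[36,18],[44,19],[49,0]]
[[3,12],[5,0],[8,1],[9,18],[14,12],[21,3],[24,0],[28,10],[36,18],[44,19],[49,0]]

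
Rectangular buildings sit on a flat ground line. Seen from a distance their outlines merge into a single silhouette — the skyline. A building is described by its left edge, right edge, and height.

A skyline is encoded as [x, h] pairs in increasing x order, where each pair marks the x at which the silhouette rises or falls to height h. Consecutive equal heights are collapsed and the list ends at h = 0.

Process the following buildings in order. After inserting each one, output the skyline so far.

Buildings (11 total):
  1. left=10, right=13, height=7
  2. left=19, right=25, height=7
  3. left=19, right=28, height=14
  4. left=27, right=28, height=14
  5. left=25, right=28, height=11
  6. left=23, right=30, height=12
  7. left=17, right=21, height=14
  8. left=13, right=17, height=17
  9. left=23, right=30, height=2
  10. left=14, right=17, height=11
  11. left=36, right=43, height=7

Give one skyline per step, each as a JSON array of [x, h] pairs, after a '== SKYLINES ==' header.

== SKYLINES ==
[[10,7],[13,0]]
[[10,7],[13,0],[19,7],[25,0]]
[[10,7],[13,0],[19,14],[28,0]]
[[10,7],[13,0],[19,14],[28,0]]
[[10,7],[13,0],[19,14],[28,0]]
[[10,7],[13,0],[19,14],[28,12],[30,0]]
[[10,7],[13,0],[17,14],[28,12],[30,0]]
[[10,7],[13,17],[17,14],[28,12],[30,0]]
[[10,7],[13,17],[17,14],[28,12],[30,0]]
[[10,7],[13,17],[17,14],[28,12],[30,0]]
[[10,7],[13,17],[17,14],[28,12],[30,0],[36,7],[43,0]]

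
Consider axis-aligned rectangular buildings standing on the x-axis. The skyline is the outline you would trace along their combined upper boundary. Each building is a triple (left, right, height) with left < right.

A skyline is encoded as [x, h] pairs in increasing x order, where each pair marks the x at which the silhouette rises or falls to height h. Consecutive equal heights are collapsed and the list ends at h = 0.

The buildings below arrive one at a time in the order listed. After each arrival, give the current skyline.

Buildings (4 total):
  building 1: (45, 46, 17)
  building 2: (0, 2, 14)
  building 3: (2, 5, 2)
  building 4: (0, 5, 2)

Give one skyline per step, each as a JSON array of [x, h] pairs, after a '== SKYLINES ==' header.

== SKYLINES ==
[[45,17],[46,0]]
[[0,14],[2,0],[45,17],[46,0]]
[[0,14],[2,2],[5,0],[45,17],[46,0]]
[[0,14],[2,2],[5,0],[45,17],[46,0]]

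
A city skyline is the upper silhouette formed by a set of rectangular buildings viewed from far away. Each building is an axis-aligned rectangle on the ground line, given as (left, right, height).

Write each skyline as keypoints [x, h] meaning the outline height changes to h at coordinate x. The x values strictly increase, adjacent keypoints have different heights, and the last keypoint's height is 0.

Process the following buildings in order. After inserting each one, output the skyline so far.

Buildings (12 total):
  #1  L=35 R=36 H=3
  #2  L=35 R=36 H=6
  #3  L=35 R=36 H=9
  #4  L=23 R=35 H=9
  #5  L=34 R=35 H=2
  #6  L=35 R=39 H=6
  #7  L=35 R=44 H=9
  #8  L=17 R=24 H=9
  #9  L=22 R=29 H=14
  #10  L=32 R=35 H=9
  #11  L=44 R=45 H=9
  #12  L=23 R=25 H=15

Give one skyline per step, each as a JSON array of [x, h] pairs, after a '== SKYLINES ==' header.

== SKYLINES ==
[[35,3],[36,0]]
[[35,6],[36,0]]
[[35,9],[36,0]]
[[23,9],[36,0]]
[[23,9],[36,0]]
[[23,9],[36,6],[39,0]]
[[23,9],[44,0]]
[[17,9],[44,0]]
[[17,9],[22,14],[29,9],[44,0]]
[[17,9],[22,14],[29,9],[44,0]]
[[17,9],[22,14],[29,9],[45,0]]
[[17,9],[22,14],[23,15],[25,14],[29,9],[45,0]]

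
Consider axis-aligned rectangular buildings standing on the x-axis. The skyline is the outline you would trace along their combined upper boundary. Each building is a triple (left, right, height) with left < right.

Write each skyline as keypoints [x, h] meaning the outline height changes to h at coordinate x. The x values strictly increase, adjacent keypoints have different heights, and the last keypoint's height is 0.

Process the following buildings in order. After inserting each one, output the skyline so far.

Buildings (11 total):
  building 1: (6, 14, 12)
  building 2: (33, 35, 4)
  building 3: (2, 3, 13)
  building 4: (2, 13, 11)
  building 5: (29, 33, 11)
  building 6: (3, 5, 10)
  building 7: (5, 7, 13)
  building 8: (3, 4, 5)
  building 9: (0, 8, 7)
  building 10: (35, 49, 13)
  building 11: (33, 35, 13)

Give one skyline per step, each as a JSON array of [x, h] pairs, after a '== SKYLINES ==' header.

== SKYLINES ==
[[6,12],[14,0]]
[[6,12],[14,0],[33,4],[35,0]]
[[2,13],[3,0],[6,12],[14,0],[33,4],[35,0]]
[[2,13],[3,11],[6,12],[14,0],[33,4],[35,0]]
[[2,13],[3,11],[6,12],[14,0],[29,11],[33,4],[35,0]]
[[2,13],[3,11],[6,12],[14,0],[29,11],[33,4],[35,0]]
[[2,13],[3,11],[5,13],[7,12],[14,0],[29,11],[33,4],[35,0]]
[[2,13],[3,11],[5,13],[7,12],[14,0],[29,11],[33,4],[35,0]]
[[0,7],[2,13],[3,11],[5,13],[7,12],[14,0],[29,11],[33,4],[35,0]]
[[0,7],[2,13],[3,11],[5,13],[7,12],[14,0],[29,11],[33,4],[35,13],[49,0]]
[[0,7],[2,13],[3,11],[5,13],[7,12],[14,0],[29,11],[33,13],[49,0]]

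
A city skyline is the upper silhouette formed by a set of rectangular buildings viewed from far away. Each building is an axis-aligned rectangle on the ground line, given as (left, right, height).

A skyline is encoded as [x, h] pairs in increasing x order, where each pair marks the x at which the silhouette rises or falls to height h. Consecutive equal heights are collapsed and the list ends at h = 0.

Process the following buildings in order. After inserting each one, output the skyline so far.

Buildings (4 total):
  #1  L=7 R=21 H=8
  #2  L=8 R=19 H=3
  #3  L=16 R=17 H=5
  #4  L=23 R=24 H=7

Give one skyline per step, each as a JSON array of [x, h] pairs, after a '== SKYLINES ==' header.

== SKYLINES ==
[[7,8],[21,0]]
[[7,8],[21,0]]
[[7,8],[21,0]]
[[7,8],[21,0],[23,7],[24,0]]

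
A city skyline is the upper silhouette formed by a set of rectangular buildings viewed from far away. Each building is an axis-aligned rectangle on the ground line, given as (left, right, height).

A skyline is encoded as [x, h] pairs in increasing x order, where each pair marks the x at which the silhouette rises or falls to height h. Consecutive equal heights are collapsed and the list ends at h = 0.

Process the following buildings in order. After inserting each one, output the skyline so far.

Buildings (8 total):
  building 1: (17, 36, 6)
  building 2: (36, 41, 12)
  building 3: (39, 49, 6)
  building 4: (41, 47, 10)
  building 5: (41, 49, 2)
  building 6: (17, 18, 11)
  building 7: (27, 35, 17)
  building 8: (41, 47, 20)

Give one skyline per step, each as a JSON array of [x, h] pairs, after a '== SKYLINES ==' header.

== SKYLINES ==
[[17,6],[36,0]]
[[17,6],[36,12],[41,0]]
[[17,6],[36,12],[41,6],[49,0]]
[[17,6],[36,12],[41,10],[47,6],[49,0]]
[[17,6],[36,12],[41,10],[47,6],[49,0]]
[[17,11],[18,6],[36,12],[41,10],[47,6],[49,0]]
[[17,11],[18,6],[27,17],[35,6],[36,12],[41,10],[47,6],[49,0]]
[[17,11],[18,6],[27,17],[35,6],[36,12],[41,20],[47,6],[49,0]]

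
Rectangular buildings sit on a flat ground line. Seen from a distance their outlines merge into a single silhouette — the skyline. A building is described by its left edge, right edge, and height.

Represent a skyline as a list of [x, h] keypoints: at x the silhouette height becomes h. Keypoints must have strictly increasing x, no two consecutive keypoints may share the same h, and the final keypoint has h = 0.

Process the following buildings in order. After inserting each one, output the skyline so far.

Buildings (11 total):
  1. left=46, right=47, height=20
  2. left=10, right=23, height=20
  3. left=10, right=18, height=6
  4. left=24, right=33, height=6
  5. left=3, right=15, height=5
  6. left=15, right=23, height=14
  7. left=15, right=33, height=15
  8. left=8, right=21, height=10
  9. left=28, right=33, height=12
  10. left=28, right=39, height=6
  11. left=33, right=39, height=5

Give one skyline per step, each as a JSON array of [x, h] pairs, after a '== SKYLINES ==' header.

== SKYLINES ==
[[46,20],[47,0]]
[[10,20],[23,0],[46,20],[47,0]]
[[10,20],[23,0],[46,20],[47,0]]
[[10,20],[23,0],[24,6],[33,0],[46,20],[47,0]]
[[3,5],[10,20],[23,0],[24,6],[33,0],[46,20],[47,0]]
[[3,5],[10,20],[23,0],[24,6],[33,0],[46,20],[47,0]]
[[3,5],[10,20],[23,15],[33,0],[46,20],[47,0]]
[[3,5],[8,10],[10,20],[23,15],[33,0],[46,20],[47,0]]
[[3,5],[8,10],[10,20],[23,15],[33,0],[46,20],[47,0]]
[[3,5],[8,10],[10,20],[23,15],[33,6],[39,0],[46,20],[47,0]]
[[3,5],[8,10],[10,20],[23,15],[33,6],[39,0],[46,20],[47,0]]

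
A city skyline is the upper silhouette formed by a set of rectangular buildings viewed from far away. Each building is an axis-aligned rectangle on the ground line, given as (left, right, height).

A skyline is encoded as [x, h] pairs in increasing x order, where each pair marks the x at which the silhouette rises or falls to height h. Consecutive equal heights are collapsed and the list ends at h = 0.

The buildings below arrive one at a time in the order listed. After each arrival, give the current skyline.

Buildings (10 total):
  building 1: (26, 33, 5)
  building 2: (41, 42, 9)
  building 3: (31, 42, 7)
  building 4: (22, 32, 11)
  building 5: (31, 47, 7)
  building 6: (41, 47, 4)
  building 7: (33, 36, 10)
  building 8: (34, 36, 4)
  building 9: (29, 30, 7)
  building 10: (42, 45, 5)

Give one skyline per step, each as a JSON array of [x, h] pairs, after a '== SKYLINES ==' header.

== SKYLINES ==
[[26,5],[33,0]]
[[26,5],[33,0],[41,9],[42,0]]
[[26,5],[31,7],[41,9],[42,0]]
[[22,11],[32,7],[41,9],[42,0]]
[[22,11],[32,7],[41,9],[42,7],[47,0]]
[[22,11],[32,7],[41,9],[42,7],[47,0]]
[[22,11],[32,7],[33,10],[36,7],[41,9],[42,7],[47,0]]
[[22,11],[32,7],[33,10],[36,7],[41,9],[42,7],[47,0]]
[[22,11],[32,7],[33,10],[36,7],[41,9],[42,7],[47,0]]
[[22,11],[32,7],[33,10],[36,7],[41,9],[42,7],[47,0]]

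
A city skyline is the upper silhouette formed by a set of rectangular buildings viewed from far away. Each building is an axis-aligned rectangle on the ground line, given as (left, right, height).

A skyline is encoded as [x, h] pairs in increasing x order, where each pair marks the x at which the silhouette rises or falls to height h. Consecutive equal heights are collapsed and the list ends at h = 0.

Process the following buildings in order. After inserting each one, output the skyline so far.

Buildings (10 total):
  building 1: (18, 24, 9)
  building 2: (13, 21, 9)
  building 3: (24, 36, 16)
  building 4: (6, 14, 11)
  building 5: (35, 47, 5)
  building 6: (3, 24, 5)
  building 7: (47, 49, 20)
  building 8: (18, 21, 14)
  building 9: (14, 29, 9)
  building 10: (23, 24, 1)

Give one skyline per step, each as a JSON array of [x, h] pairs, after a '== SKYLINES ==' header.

== SKYLINES ==
[[18,9],[24,0]]
[[13,9],[24,0]]
[[13,9],[24,16],[36,0]]
[[6,11],[14,9],[24,16],[36,0]]
[[6,11],[14,9],[24,16],[36,5],[47,0]]
[[3,5],[6,11],[14,9],[24,16],[36,5],[47,0]]
[[3,5],[6,11],[14,9],[24,16],[36,5],[47,20],[49,0]]
[[3,5],[6,11],[14,9],[18,14],[21,9],[24,16],[36,5],[47,20],[49,0]]
[[3,5],[6,11],[14,9],[18,14],[21,9],[24,16],[36,5],[47,20],[49,0]]
[[3,5],[6,11],[14,9],[18,14],[21,9],[24,16],[36,5],[47,20],[49,0]]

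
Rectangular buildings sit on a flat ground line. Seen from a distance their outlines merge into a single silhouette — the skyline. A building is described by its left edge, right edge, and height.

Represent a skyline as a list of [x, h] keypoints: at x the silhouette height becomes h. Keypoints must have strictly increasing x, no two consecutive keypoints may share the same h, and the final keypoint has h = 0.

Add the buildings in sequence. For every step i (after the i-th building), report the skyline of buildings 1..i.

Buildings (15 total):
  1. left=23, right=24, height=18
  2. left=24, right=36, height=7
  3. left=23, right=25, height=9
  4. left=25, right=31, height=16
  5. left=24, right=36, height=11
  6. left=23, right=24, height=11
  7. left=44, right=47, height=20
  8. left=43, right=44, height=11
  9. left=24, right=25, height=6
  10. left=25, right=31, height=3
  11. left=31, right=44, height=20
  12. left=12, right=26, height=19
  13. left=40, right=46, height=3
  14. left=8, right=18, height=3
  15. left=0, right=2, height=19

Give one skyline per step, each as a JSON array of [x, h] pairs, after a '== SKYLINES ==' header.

== SKYLINES ==
[[23,18],[24,0]]
[[23,18],[24,7],[36,0]]
[[23,18],[24,9],[25,7],[36,0]]
[[23,18],[24,9],[25,16],[31,7],[36,0]]
[[23,18],[24,11],[25,16],[31,11],[36,0]]
[[23,18],[24,11],[25,16],[31,11],[36,0]]
[[23,18],[24,11],[25,16],[31,11],[36,0],[44,20],[47,0]]
[[23,18],[24,11],[25,16],[31,11],[36,0],[43,11],[44,20],[47,0]]
[[23,18],[24,11],[25,16],[31,11],[36,0],[43,11],[44,20],[47,0]]
[[23,18],[24,11],[25,16],[31,11],[36,0],[43,11],[44,20],[47,0]]
[[23,18],[24,11],[25,16],[31,20],[47,0]]
[[12,19],[26,16],[31,20],[47,0]]
[[12,19],[26,16],[31,20],[47,0]]
[[8,3],[12,19],[26,16],[31,20],[47,0]]
[[0,19],[2,0],[8,3],[12,19],[26,16],[31,20],[47,0]]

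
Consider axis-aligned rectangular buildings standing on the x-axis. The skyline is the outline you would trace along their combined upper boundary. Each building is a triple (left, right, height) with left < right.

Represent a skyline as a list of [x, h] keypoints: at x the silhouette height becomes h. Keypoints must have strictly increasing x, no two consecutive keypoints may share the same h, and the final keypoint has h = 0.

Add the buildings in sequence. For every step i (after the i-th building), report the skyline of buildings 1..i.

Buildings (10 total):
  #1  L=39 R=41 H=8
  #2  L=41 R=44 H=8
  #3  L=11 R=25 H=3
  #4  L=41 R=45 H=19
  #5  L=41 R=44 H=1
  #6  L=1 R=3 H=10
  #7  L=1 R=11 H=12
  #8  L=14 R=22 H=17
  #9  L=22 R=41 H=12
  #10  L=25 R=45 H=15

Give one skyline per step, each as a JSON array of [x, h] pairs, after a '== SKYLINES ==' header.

== SKYLINES ==
[[39,8],[41,0]]
[[39,8],[44,0]]
[[11,3],[25,0],[39,8],[44,0]]
[[11,3],[25,0],[39,8],[41,19],[45,0]]
[[11,3],[25,0],[39,8],[41,19],[45,0]]
[[1,10],[3,0],[11,3],[25,0],[39,8],[41,19],[45,0]]
[[1,12],[11,3],[25,0],[39,8],[41,19],[45,0]]
[[1,12],[11,3],[14,17],[22,3],[25,0],[39,8],[41,19],[45,0]]
[[1,12],[11,3],[14,17],[22,12],[41,19],[45,0]]
[[1,12],[11,3],[14,17],[22,12],[25,15],[41,19],[45,0]]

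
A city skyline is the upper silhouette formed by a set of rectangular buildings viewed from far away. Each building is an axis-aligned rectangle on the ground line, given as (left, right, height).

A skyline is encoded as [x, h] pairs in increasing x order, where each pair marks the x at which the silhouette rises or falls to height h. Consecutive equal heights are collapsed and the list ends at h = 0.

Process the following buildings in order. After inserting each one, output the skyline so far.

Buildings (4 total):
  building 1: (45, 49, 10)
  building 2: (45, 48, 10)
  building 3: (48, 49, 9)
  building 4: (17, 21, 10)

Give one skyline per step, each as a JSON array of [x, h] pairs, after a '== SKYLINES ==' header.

== SKYLINES ==
[[45,10],[49,0]]
[[45,10],[49,0]]
[[45,10],[49,0]]
[[17,10],[21,0],[45,10],[49,0]]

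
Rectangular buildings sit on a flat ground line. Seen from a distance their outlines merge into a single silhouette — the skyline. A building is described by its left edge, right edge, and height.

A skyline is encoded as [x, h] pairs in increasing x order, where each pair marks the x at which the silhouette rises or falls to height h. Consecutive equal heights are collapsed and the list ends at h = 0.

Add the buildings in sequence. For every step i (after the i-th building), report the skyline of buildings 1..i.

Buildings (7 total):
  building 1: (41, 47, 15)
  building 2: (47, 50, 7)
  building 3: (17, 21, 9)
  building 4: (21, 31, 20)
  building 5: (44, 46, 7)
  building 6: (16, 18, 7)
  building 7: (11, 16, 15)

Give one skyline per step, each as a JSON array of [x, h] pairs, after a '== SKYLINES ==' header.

== SKYLINES ==
[[41,15],[47,0]]
[[41,15],[47,7],[50,0]]
[[17,9],[21,0],[41,15],[47,7],[50,0]]
[[17,9],[21,20],[31,0],[41,15],[47,7],[50,0]]
[[17,9],[21,20],[31,0],[41,15],[47,7],[50,0]]
[[16,7],[17,9],[21,20],[31,0],[41,15],[47,7],[50,0]]
[[11,15],[16,7],[17,9],[21,20],[31,0],[41,15],[47,7],[50,0]]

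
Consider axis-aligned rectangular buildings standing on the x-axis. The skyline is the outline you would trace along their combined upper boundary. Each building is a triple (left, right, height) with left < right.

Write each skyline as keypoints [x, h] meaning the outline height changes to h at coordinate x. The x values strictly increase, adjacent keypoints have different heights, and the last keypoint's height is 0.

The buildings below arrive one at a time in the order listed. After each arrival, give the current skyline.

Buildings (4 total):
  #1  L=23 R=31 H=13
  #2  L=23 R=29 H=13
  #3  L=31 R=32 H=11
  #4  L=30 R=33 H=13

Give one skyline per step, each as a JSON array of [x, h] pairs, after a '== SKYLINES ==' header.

== SKYLINES ==
[[23,13],[31,0]]
[[23,13],[31,0]]
[[23,13],[31,11],[32,0]]
[[23,13],[33,0]]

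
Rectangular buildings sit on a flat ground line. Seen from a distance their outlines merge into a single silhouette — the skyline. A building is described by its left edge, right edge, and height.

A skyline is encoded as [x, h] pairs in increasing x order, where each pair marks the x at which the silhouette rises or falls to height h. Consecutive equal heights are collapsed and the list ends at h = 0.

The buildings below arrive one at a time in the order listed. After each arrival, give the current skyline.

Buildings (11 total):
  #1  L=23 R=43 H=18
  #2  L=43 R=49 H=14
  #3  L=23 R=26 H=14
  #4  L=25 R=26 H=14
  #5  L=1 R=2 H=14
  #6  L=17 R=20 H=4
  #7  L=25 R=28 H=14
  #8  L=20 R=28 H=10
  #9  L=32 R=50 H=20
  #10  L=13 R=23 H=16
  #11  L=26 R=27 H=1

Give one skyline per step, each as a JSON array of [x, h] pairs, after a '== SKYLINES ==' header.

== SKYLINES ==
[[23,18],[43,0]]
[[23,18],[43,14],[49,0]]
[[23,18],[43,14],[49,0]]
[[23,18],[43,14],[49,0]]
[[1,14],[2,0],[23,18],[43,14],[49,0]]
[[1,14],[2,0],[17,4],[20,0],[23,18],[43,14],[49,0]]
[[1,14],[2,0],[17,4],[20,0],[23,18],[43,14],[49,0]]
[[1,14],[2,0],[17,4],[20,10],[23,18],[43,14],[49,0]]
[[1,14],[2,0],[17,4],[20,10],[23,18],[32,20],[50,0]]
[[1,14],[2,0],[13,16],[23,18],[32,20],[50,0]]
[[1,14],[2,0],[13,16],[23,18],[32,20],[50,0]]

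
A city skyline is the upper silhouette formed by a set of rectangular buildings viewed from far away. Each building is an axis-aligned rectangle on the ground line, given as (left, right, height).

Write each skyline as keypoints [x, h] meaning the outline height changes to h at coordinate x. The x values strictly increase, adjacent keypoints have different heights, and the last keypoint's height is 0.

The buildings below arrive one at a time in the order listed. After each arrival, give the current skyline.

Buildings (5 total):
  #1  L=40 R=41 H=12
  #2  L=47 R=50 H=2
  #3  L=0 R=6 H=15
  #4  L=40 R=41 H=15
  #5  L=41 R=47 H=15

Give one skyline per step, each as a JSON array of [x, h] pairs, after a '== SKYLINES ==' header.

== SKYLINES ==
[[40,12],[41,0]]
[[40,12],[41,0],[47,2],[50,0]]
[[0,15],[6,0],[40,12],[41,0],[47,2],[50,0]]
[[0,15],[6,0],[40,15],[41,0],[47,2],[50,0]]
[[0,15],[6,0],[40,15],[47,2],[50,0]]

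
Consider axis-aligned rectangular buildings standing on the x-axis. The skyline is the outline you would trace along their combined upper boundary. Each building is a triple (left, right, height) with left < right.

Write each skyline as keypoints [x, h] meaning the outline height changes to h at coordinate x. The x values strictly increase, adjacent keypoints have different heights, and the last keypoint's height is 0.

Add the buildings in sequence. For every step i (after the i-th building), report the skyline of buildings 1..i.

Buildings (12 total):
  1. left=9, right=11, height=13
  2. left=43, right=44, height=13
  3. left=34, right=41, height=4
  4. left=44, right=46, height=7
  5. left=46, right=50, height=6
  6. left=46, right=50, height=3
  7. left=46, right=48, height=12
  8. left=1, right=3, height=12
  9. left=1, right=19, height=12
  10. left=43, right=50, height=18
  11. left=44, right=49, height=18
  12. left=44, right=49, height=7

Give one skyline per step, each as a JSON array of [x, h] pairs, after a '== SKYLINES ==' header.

== SKYLINES ==
[[9,13],[11,0]]
[[9,13],[11,0],[43,13],[44,0]]
[[9,13],[11,0],[34,4],[41,0],[43,13],[44,0]]
[[9,13],[11,0],[34,4],[41,0],[43,13],[44,7],[46,0]]
[[9,13],[11,0],[34,4],[41,0],[43,13],[44,7],[46,6],[50,0]]
[[9,13],[11,0],[34,4],[41,0],[43,13],[44,7],[46,6],[50,0]]
[[9,13],[11,0],[34,4],[41,0],[43,13],[44,7],[46,12],[48,6],[50,0]]
[[1,12],[3,0],[9,13],[11,0],[34,4],[41,0],[43,13],[44,7],[46,12],[48,6],[50,0]]
[[1,12],[9,13],[11,12],[19,0],[34,4],[41,0],[43,13],[44,7],[46,12],[48,6],[50,0]]
[[1,12],[9,13],[11,12],[19,0],[34,4],[41,0],[43,18],[50,0]]
[[1,12],[9,13],[11,12],[19,0],[34,4],[41,0],[43,18],[50,0]]
[[1,12],[9,13],[11,12],[19,0],[34,4],[41,0],[43,18],[50,0]]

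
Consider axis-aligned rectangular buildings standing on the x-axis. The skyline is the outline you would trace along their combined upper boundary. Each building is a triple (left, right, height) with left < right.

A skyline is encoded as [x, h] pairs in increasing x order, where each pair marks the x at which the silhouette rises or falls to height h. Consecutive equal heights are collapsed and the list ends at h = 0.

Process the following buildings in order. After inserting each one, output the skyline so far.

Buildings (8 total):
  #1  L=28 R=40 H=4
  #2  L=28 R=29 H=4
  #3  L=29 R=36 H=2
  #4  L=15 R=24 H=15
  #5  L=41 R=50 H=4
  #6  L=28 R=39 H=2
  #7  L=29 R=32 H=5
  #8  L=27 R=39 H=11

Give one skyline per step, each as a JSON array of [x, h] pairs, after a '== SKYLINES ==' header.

== SKYLINES ==
[[28,4],[40,0]]
[[28,4],[40,0]]
[[28,4],[40,0]]
[[15,15],[24,0],[28,4],[40,0]]
[[15,15],[24,0],[28,4],[40,0],[41,4],[50,0]]
[[15,15],[24,0],[28,4],[40,0],[41,4],[50,0]]
[[15,15],[24,0],[28,4],[29,5],[32,4],[40,0],[41,4],[50,0]]
[[15,15],[24,0],[27,11],[39,4],[40,0],[41,4],[50,0]]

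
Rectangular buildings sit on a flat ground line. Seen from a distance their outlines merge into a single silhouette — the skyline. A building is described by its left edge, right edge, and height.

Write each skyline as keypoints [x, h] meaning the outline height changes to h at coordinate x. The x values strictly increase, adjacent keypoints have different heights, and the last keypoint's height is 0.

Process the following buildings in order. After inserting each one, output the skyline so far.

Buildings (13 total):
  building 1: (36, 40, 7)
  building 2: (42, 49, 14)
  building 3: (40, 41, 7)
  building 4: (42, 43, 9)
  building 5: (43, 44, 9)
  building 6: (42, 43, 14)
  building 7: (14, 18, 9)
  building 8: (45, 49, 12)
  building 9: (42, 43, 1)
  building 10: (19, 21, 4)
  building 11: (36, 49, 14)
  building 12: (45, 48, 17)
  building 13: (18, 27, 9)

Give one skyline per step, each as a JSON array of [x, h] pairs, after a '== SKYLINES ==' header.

== SKYLINES ==
[[36,7],[40,0]]
[[36,7],[40,0],[42,14],[49,0]]
[[36,7],[41,0],[42,14],[49,0]]
[[36,7],[41,0],[42,14],[49,0]]
[[36,7],[41,0],[42,14],[49,0]]
[[36,7],[41,0],[42,14],[49,0]]
[[14,9],[18,0],[36,7],[41,0],[42,14],[49,0]]
[[14,9],[18,0],[36,7],[41,0],[42,14],[49,0]]
[[14,9],[18,0],[36,7],[41,0],[42,14],[49,0]]
[[14,9],[18,0],[19,4],[21,0],[36,7],[41,0],[42,14],[49,0]]
[[14,9],[18,0],[19,4],[21,0],[36,14],[49,0]]
[[14,9],[18,0],[19,4],[21,0],[36,14],[45,17],[48,14],[49,0]]
[[14,9],[27,0],[36,14],[45,17],[48,14],[49,0]]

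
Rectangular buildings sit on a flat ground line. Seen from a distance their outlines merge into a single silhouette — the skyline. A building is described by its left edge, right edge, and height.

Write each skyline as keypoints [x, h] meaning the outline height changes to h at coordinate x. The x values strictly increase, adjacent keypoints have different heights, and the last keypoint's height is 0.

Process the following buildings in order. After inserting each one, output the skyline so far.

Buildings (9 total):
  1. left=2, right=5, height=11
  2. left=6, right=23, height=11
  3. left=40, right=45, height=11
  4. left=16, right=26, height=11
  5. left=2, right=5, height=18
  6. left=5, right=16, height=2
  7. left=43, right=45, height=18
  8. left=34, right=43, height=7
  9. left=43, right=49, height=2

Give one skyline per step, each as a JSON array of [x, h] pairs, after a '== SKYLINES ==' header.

== SKYLINES ==
[[2,11],[5,0]]
[[2,11],[5,0],[6,11],[23,0]]
[[2,11],[5,0],[6,11],[23,0],[40,11],[45,0]]
[[2,11],[5,0],[6,11],[26,0],[40,11],[45,0]]
[[2,18],[5,0],[6,11],[26,0],[40,11],[45,0]]
[[2,18],[5,2],[6,11],[26,0],[40,11],[45,0]]
[[2,18],[5,2],[6,11],[26,0],[40,11],[43,18],[45,0]]
[[2,18],[5,2],[6,11],[26,0],[34,7],[40,11],[43,18],[45,0]]
[[2,18],[5,2],[6,11],[26,0],[34,7],[40,11],[43,18],[45,2],[49,0]]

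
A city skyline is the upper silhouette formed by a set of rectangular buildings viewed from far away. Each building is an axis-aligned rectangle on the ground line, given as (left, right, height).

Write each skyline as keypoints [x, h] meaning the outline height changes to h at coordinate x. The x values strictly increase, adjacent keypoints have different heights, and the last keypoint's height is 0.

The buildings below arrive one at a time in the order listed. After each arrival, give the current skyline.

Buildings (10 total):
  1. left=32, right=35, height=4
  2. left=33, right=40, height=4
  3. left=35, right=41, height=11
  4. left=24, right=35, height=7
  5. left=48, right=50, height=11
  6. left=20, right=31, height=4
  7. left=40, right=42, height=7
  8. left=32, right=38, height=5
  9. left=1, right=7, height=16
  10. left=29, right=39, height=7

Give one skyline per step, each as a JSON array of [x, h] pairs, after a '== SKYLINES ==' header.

== SKYLINES ==
[[32,4],[35,0]]
[[32,4],[40,0]]
[[32,4],[35,11],[41,0]]
[[24,7],[35,11],[41,0]]
[[24,7],[35,11],[41,0],[48,11],[50,0]]
[[20,4],[24,7],[35,11],[41,0],[48,11],[50,0]]
[[20,4],[24,7],[35,11],[41,7],[42,0],[48,11],[50,0]]
[[20,4],[24,7],[35,11],[41,7],[42,0],[48,11],[50,0]]
[[1,16],[7,0],[20,4],[24,7],[35,11],[41,7],[42,0],[48,11],[50,0]]
[[1,16],[7,0],[20,4],[24,7],[35,11],[41,7],[42,0],[48,11],[50,0]]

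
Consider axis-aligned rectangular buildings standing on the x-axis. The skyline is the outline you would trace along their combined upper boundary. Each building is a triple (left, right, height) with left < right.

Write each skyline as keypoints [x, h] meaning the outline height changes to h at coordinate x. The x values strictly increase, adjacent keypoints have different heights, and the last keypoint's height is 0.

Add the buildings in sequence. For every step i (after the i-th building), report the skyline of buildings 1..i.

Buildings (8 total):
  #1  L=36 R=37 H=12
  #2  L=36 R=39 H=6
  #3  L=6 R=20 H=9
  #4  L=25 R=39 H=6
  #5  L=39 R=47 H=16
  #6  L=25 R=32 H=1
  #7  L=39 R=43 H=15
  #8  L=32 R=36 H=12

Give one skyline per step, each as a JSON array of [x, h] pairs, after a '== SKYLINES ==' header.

== SKYLINES ==
[[36,12],[37,0]]
[[36,12],[37,6],[39,0]]
[[6,9],[20,0],[36,12],[37,6],[39,0]]
[[6,9],[20,0],[25,6],[36,12],[37,6],[39,0]]
[[6,9],[20,0],[25,6],[36,12],[37,6],[39,16],[47,0]]
[[6,9],[20,0],[25,6],[36,12],[37,6],[39,16],[47,0]]
[[6,9],[20,0],[25,6],[36,12],[37,6],[39,16],[47,0]]
[[6,9],[20,0],[25,6],[32,12],[37,6],[39,16],[47,0]]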